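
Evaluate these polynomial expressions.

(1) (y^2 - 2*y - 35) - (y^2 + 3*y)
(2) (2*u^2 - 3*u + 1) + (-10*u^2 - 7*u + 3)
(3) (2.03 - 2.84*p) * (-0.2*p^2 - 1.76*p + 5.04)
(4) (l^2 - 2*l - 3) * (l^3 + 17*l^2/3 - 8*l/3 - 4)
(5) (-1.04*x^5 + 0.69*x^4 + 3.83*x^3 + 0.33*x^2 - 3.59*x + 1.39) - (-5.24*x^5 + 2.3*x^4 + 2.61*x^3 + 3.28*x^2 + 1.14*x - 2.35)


(1) = -5*y - 35
(2) = -8*u^2 - 10*u + 4
(3) = 0.568*p^3 + 4.5924*p^2 - 17.8864*p + 10.2312
(4) = l^5 + 11*l^4/3 - 17*l^3 - 47*l^2/3 + 16*l + 12
(5) = 4.2*x^5 - 1.61*x^4 + 1.22*x^3 - 2.95*x^2 - 4.73*x + 3.74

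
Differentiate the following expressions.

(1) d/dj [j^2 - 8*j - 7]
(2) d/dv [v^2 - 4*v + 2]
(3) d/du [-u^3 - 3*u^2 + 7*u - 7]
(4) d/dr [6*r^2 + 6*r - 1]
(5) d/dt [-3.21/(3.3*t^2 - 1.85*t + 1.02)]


(1) = 2*j - 8
(2) = 2*v - 4
(3) = -3*u^2 - 6*u + 7
(4) = 12*r + 6
(5) = (21.186*t - 5.9385)/(3.3*t^2 - 1.85*t + 1.02)^2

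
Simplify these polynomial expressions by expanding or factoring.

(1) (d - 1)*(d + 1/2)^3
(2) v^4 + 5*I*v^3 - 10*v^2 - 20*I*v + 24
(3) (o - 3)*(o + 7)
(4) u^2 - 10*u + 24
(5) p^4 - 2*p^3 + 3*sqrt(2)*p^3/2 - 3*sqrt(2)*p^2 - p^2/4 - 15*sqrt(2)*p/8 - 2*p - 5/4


(1) = d^4 + d^3/2 - 3*d^2/4 - 5*d/8 - 1/8
(2) = (v - 2)*(v + 2)*(v + 2*I)*(v + 3*I)
(3) = o^2 + 4*o - 21
(4) = (u - 6)*(u - 4)
(5) = (p - 5/2)*(p + 1/2)*(p + sqrt(2)/2)*(p + sqrt(2))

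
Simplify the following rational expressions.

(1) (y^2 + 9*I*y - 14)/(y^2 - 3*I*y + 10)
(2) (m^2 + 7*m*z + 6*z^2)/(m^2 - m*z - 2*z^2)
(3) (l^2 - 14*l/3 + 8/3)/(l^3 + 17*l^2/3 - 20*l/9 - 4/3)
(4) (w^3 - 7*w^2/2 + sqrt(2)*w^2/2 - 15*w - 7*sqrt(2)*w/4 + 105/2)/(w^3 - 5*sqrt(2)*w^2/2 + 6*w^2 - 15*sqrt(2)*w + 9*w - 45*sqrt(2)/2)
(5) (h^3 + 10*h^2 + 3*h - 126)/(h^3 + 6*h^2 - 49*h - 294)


(1) = (y + 7*I)/(y - 5*I)
(2) = (-m - 6*z)/(-m + 2*z)
(3) = (3*l - 12)/(3*l^2 + 19*l + 6)
(4) = (8*w^2 + w*(-28 + 24*sqrt(2)) - 84*sqrt(2))/(8*w^2 + 48*w + 72)
(5) = (h - 3)/(h - 7)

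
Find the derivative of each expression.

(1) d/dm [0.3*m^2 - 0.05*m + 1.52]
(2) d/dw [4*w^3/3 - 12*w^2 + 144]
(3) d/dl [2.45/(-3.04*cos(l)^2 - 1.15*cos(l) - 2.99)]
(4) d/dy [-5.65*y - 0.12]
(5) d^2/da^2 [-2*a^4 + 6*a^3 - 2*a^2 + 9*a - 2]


(1) = 0.6*m - 0.05
(2) = 4*w*(w - 6)
(3) = -(14.896*cos(l) + 2.8175)*sin(l)/(3.04*cos(l)^2 + 1.15*cos(l) + 2.99)^2
(4) = -5.65000000000000
(5) = -24*a^2 + 36*a - 4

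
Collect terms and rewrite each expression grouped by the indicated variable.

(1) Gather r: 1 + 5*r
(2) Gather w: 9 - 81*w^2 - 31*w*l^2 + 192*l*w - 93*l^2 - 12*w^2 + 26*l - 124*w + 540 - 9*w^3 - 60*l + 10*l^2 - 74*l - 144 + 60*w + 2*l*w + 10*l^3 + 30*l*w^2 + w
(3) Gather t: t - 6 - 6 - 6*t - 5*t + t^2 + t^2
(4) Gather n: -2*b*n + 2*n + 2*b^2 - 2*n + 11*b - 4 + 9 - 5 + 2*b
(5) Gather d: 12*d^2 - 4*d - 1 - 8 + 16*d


(1) = 5*r + 1
(2) = 10*l^3 - 83*l^2 - 108*l - 9*w^3 + w^2*(30*l - 93) + w*(-31*l^2 + 194*l - 63) + 405
(3) = 2*t^2 - 10*t - 12
(4) = 2*b^2 - 2*b*n + 13*b
(5) = 12*d^2 + 12*d - 9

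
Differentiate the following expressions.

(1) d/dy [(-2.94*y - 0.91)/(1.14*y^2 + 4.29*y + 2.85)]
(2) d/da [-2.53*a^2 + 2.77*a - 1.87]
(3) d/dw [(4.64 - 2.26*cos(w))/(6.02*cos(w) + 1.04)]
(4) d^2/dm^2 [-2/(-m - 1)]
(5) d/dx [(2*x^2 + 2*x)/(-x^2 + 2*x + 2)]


(1) = (3.3516*y^2 + 2.0748*y - 4.4751)/(1.2996*y^4 + 9.7812*y^3 + 24.9021*y^2 + 24.453*y + 8.1225)
(2) = 2.77 - 5.06*a
(3) = 30.2832*sin(w)/(6.02*cos(w) + 1.04)^2
(4) = 4/(m + 1)^3
(5) = 2*(3*x^2 + 4*x + 2)/(x^4 - 4*x^3 + 8*x + 4)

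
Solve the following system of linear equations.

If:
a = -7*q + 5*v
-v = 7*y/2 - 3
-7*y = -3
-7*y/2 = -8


Then:
No Solution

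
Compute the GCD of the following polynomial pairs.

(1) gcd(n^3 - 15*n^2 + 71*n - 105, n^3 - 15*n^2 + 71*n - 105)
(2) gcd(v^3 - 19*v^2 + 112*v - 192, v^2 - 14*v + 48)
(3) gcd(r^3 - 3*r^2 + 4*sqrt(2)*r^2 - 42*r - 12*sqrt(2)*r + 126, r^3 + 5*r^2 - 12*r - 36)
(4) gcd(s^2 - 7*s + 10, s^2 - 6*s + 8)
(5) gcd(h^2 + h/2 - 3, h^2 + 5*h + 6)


(1) = gcd((n - 7)*(n - 5)*(n - 3), (n - 7)*(n - 5)*(n - 3)) = n^3 - 15*n^2 + 71*n - 105
(2) = gcd((v - 8)^2*(v - 3), (v - 8)*(v - 6)) = v - 8
(3) = gcd((r - 3)*(r - 3*sqrt(2))*(r + 7*sqrt(2)), (r - 3)*(r + 2)*(r + 6)) = r - 3
(4) = gcd((s - 5)*(s - 2), (s - 4)*(s - 2)) = s - 2
(5) = gcd((h - 3/2)*(h + 2), (h + 2)*(h + 3)) = h + 2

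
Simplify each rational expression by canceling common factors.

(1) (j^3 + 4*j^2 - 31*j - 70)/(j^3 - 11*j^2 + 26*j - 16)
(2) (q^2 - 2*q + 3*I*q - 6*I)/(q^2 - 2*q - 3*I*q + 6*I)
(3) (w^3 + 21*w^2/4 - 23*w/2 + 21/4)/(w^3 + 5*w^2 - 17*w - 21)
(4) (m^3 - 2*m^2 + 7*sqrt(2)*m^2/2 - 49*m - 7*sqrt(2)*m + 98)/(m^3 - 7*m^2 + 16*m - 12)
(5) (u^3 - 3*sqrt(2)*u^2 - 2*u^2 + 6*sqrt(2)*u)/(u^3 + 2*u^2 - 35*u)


(1) = (j^3 + 4*j^2 - 31*j - 70)/(j^3 - 11*j^2 + 26*j - 16)
(2) = (q + 3*I)/(q - 3*I)
(3) = (4*w^2 - 7*w + 3)/(4*w^2 - 8*w - 12)
(4) = (2*m^2 + 7*sqrt(2)*m - 98)/(2*m^2 - 10*m + 12)
(5) = (u^2 + u*(-3*sqrt(2) - 2) + 6*sqrt(2))/(u^2 + 2*u - 35)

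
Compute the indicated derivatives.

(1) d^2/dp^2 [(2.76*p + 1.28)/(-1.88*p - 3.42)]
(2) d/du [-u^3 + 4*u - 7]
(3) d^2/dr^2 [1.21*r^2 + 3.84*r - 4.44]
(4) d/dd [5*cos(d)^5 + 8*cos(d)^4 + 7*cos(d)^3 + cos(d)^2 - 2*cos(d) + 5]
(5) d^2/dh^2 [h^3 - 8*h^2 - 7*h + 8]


(1) = 26.443328/(1.88*p + 3.42)^3
(2) = 4 - 3*u^2
(3) = 2.42000000000000
(4) = (-25*cos(d)^4 - 32*cos(d)^3 - 21*cos(d)^2 - 2*cos(d) + 2)*sin(d)
(5) = 6*h - 16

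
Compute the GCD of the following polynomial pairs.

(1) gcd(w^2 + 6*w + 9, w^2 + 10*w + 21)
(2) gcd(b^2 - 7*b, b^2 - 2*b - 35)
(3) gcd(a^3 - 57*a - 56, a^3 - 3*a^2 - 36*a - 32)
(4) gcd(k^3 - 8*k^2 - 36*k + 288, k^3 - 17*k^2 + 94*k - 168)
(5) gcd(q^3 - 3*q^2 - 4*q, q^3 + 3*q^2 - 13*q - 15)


(1) = gcd((w + 3)^2, (w + 3)*(w + 7)) = w + 3
(2) = b - 7
(3) = a^2 - 7*a - 8
(4) = gcd((k - 8)*(k - 6)*(k + 6), (k - 7)*(k - 6)*(k - 4)) = k - 6
(5) = gcd(q*(q - 4)*(q + 1), (q - 3)*(q + 1)*(q + 5)) = q + 1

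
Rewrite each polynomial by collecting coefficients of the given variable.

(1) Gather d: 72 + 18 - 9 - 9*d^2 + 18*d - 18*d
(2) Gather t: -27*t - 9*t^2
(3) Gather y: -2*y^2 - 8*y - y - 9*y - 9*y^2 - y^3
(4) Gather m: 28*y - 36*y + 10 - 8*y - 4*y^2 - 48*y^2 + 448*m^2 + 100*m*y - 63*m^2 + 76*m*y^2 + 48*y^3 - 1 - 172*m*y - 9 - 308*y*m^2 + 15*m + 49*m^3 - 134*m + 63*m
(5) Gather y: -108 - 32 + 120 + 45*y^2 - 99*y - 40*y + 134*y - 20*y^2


(1) = 81 - 9*d^2
(2) = -9*t^2 - 27*t
(3) = -y^3 - 11*y^2 - 18*y
(4) = 49*m^3 + m^2*(385 - 308*y) + m*(76*y^2 - 72*y - 56) + 48*y^3 - 52*y^2 - 16*y
(5) = 25*y^2 - 5*y - 20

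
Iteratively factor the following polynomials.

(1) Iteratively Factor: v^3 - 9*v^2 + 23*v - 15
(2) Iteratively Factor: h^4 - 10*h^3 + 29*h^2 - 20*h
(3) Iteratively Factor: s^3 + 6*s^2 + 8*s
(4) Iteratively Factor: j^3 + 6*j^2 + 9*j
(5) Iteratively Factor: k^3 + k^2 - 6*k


(1) = (v - 1)*(v^2 - 8*v + 15) = (v - 5)*(v - 1)*(v - 3)
(2) = (h - 4)*(h^3 - 6*h^2 + 5*h) = (h - 5)*(h - 4)*(h^2 - h) = h*(h - 5)*(h - 4)*(h - 1)
(3) = (s + 2)*(s^2 + 4*s) = s*(s + 2)*(s + 4)
(4) = (j + 3)*(j^2 + 3*j) = (j + 3)^2*(j)
(5) = (k - 2)*(k^2 + 3*k) = (k - 2)*(k + 3)*(k)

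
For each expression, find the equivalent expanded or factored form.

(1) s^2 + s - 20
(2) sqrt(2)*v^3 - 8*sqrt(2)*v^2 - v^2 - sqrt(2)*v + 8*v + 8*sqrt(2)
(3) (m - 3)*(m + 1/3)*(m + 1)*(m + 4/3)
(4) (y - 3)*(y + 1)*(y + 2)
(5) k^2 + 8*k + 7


(1) = (s - 4)*(s + 5)
(2) = (v - 8)*(v - sqrt(2))*(sqrt(2)*v + 1)
(3) = m^4 - m^3/3 - 53*m^2/9 - 53*m/9 - 4/3
(4) = y^3 - 7*y - 6
(5) = (k + 1)*(k + 7)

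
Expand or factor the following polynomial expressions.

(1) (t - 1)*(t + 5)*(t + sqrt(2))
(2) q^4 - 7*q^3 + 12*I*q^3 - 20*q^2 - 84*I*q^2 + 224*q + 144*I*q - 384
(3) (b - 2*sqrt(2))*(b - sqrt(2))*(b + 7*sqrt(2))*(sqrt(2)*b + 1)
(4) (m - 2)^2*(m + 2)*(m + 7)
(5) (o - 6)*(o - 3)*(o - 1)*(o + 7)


(1) = t^3 + sqrt(2)*t^2 + 4*t^2 - 5*t + 4*sqrt(2)*t - 5*sqrt(2)
(2) = (q - 4)*(q - 3)*(q + 4*I)*(q + 8*I)
(3) = sqrt(2)*b^4 + 9*b^3 - 34*sqrt(2)*b^2 + 18*b + 28*sqrt(2)
(4) = m^4 + 5*m^3 - 18*m^2 - 20*m + 56
(5) = o^4 - 3*o^3 - 43*o^2 + 171*o - 126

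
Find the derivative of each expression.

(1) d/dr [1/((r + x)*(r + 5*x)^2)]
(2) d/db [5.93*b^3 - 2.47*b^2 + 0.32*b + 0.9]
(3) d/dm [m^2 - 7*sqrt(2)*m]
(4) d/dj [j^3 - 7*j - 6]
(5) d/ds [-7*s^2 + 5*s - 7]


(1) = -(3*r + 7*x)/((r + x)^2*(r + 5*x)^3)
(2) = 17.79*b^2 - 4.94*b + 0.32
(3) = 2*m - 7*sqrt(2)
(4) = 3*j^2 - 7
(5) = 5 - 14*s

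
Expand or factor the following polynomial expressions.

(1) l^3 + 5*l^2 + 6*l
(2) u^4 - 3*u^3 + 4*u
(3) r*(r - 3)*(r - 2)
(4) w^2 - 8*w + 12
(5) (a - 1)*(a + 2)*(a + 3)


(1) = l*(l + 2)*(l + 3)
(2) = u*(u - 2)^2*(u + 1)
(3) = r^3 - 5*r^2 + 6*r
(4) = (w - 6)*(w - 2)
(5) = a^3 + 4*a^2 + a - 6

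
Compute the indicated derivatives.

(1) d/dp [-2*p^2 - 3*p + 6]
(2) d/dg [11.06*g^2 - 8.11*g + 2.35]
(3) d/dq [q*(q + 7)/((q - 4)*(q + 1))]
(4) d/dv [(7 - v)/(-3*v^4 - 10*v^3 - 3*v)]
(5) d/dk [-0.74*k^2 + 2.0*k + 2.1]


(1) = -4*p - 3
(2) = 22.12*g - 8.11
(3) = 2*(-5*q^2 - 4*q - 14)/(q^4 - 6*q^3 + q^2 + 24*q + 16)
(4) = (v*(3*v^3 + 10*v^2 + 3) - 3*(v - 7)*(4*v^3 + 10*v^2 + 1))/(v^2*(3*v^3 + 10*v^2 + 3)^2)
(5) = 2.0 - 1.48*k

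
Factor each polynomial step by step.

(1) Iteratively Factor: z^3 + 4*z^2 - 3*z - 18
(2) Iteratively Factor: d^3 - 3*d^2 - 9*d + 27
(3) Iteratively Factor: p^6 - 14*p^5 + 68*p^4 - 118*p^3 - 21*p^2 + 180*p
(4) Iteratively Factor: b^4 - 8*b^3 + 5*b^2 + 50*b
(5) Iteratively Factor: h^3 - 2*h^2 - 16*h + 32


(1) = (z + 3)*(z^2 + z - 6) = (z + 3)^2*(z - 2)
(2) = (d - 3)*(d^2 - 9) = (d - 3)*(d + 3)*(d - 3)
(3) = (p - 3)*(p^5 - 11*p^4 + 35*p^3 - 13*p^2 - 60*p) = p*(p - 3)*(p^4 - 11*p^3 + 35*p^2 - 13*p - 60) = p*(p - 4)*(p - 3)*(p^3 - 7*p^2 + 7*p + 15) = p*(p - 4)*(p - 3)*(p + 1)*(p^2 - 8*p + 15) = p*(p - 4)*(p - 3)^2*(p + 1)*(p - 5)
(4) = (b - 5)*(b^3 - 3*b^2 - 10*b) = (b - 5)^2*(b^2 + 2*b) = b*(b - 5)^2*(b + 2)
(5) = (h - 4)*(h^2 + 2*h - 8) = (h - 4)*(h - 2)*(h + 4)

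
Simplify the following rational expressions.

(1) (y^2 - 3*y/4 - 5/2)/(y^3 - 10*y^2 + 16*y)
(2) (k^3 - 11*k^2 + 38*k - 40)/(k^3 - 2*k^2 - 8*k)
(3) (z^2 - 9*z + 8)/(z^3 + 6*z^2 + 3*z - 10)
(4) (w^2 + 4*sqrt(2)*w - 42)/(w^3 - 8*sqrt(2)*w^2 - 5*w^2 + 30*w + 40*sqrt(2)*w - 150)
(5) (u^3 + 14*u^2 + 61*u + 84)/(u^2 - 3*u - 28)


(1) = (4*y + 5)/(4*y^2 - 32*y)
(2) = (k^2 - 7*k + 10)/(k^2 + 2*k)
(3) = (z - 8)/(z^2 + 7*z + 10)
(4) = (w + 7*sqrt(2))/(w^2 + w*(-5*sqrt(2) - 5) + 25*sqrt(2))
(5) = (u^2 + 10*u + 21)/(u - 7)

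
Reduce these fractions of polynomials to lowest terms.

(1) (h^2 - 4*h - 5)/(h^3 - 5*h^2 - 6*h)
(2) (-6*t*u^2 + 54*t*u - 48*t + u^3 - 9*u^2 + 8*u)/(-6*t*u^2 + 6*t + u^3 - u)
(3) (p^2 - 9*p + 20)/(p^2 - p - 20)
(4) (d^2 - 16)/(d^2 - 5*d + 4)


(1) = (h - 5)/(h^2 - 6*h)
(2) = (u - 8)/(u + 1)
(3) = (p - 4)/(p + 4)
(4) = (d + 4)/(d - 1)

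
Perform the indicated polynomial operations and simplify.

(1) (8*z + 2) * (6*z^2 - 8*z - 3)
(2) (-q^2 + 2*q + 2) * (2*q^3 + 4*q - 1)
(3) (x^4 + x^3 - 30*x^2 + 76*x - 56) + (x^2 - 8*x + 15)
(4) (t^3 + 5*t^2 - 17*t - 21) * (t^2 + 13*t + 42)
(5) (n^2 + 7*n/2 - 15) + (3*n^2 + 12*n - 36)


(1) = 48*z^3 - 52*z^2 - 40*z - 6
(2) = -2*q^5 + 4*q^4 + 9*q^2 + 6*q - 2
(3) = x^4 + x^3 - 29*x^2 + 68*x - 41
(4) = t^5 + 18*t^4 + 90*t^3 - 32*t^2 - 987*t - 882
(5) = 4*n^2 + 31*n/2 - 51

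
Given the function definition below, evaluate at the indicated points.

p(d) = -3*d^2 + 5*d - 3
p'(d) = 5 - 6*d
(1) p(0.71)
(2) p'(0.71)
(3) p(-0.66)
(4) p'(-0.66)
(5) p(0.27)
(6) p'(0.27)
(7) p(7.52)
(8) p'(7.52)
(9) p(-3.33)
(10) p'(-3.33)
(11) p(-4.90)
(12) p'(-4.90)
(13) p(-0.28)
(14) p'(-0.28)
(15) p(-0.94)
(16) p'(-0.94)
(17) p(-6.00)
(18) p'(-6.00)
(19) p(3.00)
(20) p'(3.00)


(1) = -0.96
(2) = 0.74
(3) = -7.61
(4) = 8.96
(5) = -1.87
(6) = 3.38
(7) = -135.05
(8) = -40.12
(9) = -52.92
(10) = 24.98
(11) = -99.53
(12) = 34.40
(13) = -4.64
(14) = 6.68
(15) = -10.35
(16) = 10.64
(17) = -141.00
(18) = 41.00
(19) = -15.00
(20) = -13.00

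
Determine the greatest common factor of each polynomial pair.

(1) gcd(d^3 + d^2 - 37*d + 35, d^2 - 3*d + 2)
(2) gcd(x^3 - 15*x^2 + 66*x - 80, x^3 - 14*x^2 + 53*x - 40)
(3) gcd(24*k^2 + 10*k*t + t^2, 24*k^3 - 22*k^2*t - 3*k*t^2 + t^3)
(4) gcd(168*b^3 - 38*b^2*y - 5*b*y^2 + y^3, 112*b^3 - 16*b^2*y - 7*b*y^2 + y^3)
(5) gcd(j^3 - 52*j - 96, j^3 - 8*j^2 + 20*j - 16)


(1) = gcd((d - 5)*(d - 1)*(d + 7), (d - 2)*(d - 1)) = d - 1
(2) = gcd((x - 8)*(x - 5)*(x - 2), (x - 8)*(x - 5)*(x - 1)) = x^2 - 13*x + 40
(3) = 4*k + t
(4) = 28*b^2 - 11*b*y + y^2
(5) = gcd((j - 8)*(j + 2)*(j + 6), (j - 4)*(j - 2)^2) = 1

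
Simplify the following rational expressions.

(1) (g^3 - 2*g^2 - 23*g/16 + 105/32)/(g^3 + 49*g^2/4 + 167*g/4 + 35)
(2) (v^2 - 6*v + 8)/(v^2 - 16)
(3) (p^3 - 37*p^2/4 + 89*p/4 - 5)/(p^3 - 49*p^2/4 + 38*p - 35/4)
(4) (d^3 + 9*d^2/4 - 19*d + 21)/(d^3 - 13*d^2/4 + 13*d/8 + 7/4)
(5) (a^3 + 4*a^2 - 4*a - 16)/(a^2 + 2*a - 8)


(1) = (8*g^2 - 26*g + 21)/(8*g^2 + 88*g + 224)
(2) = (v - 2)/(v + 4)
(3) = (p - 4)/(p - 7)
(4) = (2*d + 12)/(2*d + 1)
(5) = a + 2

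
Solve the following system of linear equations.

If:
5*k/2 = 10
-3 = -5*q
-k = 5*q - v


Then:
k = 4
q = 3/5
v = 7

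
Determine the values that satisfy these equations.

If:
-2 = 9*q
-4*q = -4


Then:
No Solution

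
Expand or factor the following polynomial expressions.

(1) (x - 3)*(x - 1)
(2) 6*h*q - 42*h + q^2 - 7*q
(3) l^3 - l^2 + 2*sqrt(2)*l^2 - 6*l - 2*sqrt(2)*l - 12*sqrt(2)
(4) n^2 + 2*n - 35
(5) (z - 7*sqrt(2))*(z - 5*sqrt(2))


(1) = x^2 - 4*x + 3
(2) = (6*h + q)*(q - 7)
(3) = (l - 3)*(l + 2)*(l + 2*sqrt(2))
(4) = (n - 5)*(n + 7)
(5) = z^2 - 12*sqrt(2)*z + 70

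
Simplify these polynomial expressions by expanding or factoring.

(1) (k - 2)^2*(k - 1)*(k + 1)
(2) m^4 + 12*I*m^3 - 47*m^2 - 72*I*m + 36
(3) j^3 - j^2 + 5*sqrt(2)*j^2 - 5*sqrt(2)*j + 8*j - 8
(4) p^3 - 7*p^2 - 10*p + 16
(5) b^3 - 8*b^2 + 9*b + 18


(1) = k^4 - 4*k^3 + 3*k^2 + 4*k - 4
(2) = (m + I)*(m + 2*I)*(m + 3*I)*(m + 6*I)
(3) = (j - 1)*(j + sqrt(2))*(j + 4*sqrt(2))
(4) = (p - 8)*(p - 1)*(p + 2)
(5) = (b - 6)*(b - 3)*(b + 1)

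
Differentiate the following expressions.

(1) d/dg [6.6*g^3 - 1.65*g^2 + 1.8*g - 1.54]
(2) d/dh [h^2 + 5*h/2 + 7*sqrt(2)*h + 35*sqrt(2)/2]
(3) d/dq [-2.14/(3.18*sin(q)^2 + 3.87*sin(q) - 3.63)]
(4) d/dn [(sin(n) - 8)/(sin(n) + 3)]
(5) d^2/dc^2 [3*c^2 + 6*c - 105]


(1) = 19.8*g^2 - 3.3*g + 1.8
(2) = 2*h + 5/2 + 7*sqrt(2)
(3) = (13.6104*sin(q) + 8.2818)*cos(q)/(3.18*sin(q)^2 + 3.87*sin(q) - 3.63)^2
(4) = 11*cos(n)/(sin(n) + 3)^2
(5) = 6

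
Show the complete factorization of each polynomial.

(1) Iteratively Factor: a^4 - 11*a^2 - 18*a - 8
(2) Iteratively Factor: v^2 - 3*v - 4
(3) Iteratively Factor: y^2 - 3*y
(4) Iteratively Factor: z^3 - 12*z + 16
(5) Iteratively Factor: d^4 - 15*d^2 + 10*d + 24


(1) = (a + 1)*(a^3 - a^2 - 10*a - 8) = (a - 4)*(a + 1)*(a^2 + 3*a + 2) = (a - 4)*(a + 1)^2*(a + 2)
(2) = (v - 4)*(v + 1)
(3) = (y - 3)*(y)
(4) = (z + 4)*(z^2 - 4*z + 4) = (z - 2)*(z + 4)*(z - 2)
(5) = (d - 3)*(d^3 + 3*d^2 - 6*d - 8) = (d - 3)*(d + 4)*(d^2 - d - 2) = (d - 3)*(d + 1)*(d + 4)*(d - 2)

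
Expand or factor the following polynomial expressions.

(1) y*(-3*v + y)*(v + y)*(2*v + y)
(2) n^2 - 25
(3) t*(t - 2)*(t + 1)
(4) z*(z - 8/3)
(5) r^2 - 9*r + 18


(1) = -6*v^3*y - 7*v^2*y^2 + y^4
(2) = (n - 5)*(n + 5)
(3) = t^3 - t^2 - 2*t
(4) = z^2 - 8*z/3
(5) = (r - 6)*(r - 3)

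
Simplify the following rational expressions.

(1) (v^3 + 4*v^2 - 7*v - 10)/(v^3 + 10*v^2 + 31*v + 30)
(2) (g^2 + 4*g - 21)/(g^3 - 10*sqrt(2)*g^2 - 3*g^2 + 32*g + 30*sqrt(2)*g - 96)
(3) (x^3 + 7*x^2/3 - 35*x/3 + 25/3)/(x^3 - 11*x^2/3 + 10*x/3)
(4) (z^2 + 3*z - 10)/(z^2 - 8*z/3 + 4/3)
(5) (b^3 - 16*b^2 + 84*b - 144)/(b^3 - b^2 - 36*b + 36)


(1) = (v^2 - v - 2)/(v^2 + 5*v + 6)
(2) = (g + 7)/(g^2 - 10*sqrt(2)*g + 32)
(3) = (x^2 + 4*x - 5)/(x^2 - 2*x)
(4) = (3*z + 15)/(3*z - 2)
(5) = (b^2 - 10*b + 24)/(b^2 + 5*b - 6)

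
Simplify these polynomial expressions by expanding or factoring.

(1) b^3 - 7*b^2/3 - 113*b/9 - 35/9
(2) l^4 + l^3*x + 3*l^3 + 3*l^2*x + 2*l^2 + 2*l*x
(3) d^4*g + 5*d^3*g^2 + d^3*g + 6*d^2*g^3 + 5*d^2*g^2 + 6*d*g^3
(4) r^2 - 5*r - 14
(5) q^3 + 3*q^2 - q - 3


(1) = (b - 5)*(b + 1/3)*(b + 7/3)
(2) = l*(l + 1)*(l + 2)*(l + x)
(3) = d*(d + 2*g)*(d + 3*g)*(d*g + g)
(4) = (r - 7)*(r + 2)
(5) = (q - 1)*(q + 1)*(q + 3)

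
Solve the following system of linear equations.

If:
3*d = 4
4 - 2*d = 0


Then:
No Solution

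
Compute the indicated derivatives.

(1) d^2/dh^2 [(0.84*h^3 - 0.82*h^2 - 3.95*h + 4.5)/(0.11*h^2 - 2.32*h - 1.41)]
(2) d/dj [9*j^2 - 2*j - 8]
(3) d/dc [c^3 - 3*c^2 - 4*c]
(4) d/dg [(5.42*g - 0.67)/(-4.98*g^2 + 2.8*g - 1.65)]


(1) = (8.788882*h^3 + 16.050456*h^2 - 0.546246*h + 72.419496)/(0.001331*h^6 - 0.084216*h^5 + 1.725009*h^4 - 10.328176*h^3 - 22.111479*h^2 - 13.837176*h - 2.803221)
(2) = 18*j - 2
(3) = 3*c^2 - 6*c - 4
(4) = (26.9916*g^2 - 6.6732*g - 7.067)/(24.8004*g^4 - 27.888*g^3 + 24.274*g^2 - 9.24*g + 2.7225)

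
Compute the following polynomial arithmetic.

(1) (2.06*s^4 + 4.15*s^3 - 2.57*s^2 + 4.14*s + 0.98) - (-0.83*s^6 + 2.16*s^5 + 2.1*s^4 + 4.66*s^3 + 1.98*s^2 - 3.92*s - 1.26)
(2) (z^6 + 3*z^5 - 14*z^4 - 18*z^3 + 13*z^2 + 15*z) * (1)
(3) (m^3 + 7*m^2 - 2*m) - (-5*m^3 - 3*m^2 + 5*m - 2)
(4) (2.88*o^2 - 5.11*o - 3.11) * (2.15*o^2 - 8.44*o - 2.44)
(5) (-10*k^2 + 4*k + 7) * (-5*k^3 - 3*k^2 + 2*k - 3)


(1) = 0.83*s^6 - 2.16*s^5 - 0.04*s^4 - 0.51*s^3 - 4.55*s^2 + 8.06*s + 2.24
(2) = z^6 + 3*z^5 - 14*z^4 - 18*z^3 + 13*z^2 + 15*z
(3) = 6*m^3 + 10*m^2 - 7*m + 2
(4) = 6.192*o^4 - 35.2937*o^3 + 29.4147*o^2 + 38.7168*o + 7.5884
(5) = 50*k^5 + 10*k^4 - 67*k^3 + 17*k^2 + 2*k - 21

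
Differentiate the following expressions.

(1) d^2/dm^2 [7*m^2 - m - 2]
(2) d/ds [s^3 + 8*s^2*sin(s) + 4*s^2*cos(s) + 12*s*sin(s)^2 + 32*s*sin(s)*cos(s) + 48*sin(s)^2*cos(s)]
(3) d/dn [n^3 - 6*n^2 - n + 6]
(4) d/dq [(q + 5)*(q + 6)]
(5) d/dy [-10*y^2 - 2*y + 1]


(1) = 14
(2) = -4*s^2*sin(s) + 8*s^2*cos(s) + 3*s^2 + 16*s*sin(s) + 12*s*sin(2*s) + 8*s*cos(s) + 32*s*cos(2*s) - 12*sin(s) + 16*sin(2*s) + 36*sin(3*s) - 6*cos(2*s) + 6
(3) = 3*n^2 - 12*n - 1
(4) = 2*q + 11
(5) = -20*y - 2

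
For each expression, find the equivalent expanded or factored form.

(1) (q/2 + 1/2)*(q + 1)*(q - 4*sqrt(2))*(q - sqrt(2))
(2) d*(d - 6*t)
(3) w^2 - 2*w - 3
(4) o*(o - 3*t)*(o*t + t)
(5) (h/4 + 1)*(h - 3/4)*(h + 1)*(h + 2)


(1) = q^4/2 - 5*sqrt(2)*q^3/2 + q^3 - 5*sqrt(2)*q^2 + 9*q^2/2 - 5*sqrt(2)*q/2 + 8*q + 4
(2) = d^2 - 6*d*t
(3) = (w - 3)*(w + 1)
(4) = o^3*t - 3*o^2*t^2 + o^2*t - 3*o*t^2
(5) = h^4/4 + 25*h^3/16 + 35*h^2/16 - 5*h/8 - 3/2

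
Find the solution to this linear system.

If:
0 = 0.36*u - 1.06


Then:
u = 2.94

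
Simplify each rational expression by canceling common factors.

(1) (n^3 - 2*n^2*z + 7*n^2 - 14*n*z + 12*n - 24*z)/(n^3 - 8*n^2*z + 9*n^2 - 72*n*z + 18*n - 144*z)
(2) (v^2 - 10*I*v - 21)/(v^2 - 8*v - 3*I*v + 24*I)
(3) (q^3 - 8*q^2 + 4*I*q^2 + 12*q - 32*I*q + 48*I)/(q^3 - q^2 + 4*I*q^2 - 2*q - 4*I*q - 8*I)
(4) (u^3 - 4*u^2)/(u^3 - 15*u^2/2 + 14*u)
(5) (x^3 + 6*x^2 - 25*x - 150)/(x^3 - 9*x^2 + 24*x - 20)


(1) = (-n^2 + 2*n*z - 4*n + 8*z)/(-n^2 + 8*n*z - 6*n + 48*z)
(2) = (v - 7*I)/(v - 8)
(3) = (q - 6)/(q + 1)
(4) = 2*u/(2*u - 7)
(5) = (x^2 + 11*x + 30)/(x^2 - 4*x + 4)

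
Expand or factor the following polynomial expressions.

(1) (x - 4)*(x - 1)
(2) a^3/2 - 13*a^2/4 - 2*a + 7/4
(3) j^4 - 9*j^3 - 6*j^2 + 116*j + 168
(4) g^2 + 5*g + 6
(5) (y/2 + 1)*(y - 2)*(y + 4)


(1) = x^2 - 5*x + 4
(2) = (a/2 + 1/2)*(a - 7)*(a - 1/2)
(3) = (j - 7)*(j - 6)*(j + 2)^2
(4) = (g + 2)*(g + 3)
(5) = y^3/2 + 2*y^2 - 2*y - 8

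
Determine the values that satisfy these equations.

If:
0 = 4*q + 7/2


Then:
q = -7/8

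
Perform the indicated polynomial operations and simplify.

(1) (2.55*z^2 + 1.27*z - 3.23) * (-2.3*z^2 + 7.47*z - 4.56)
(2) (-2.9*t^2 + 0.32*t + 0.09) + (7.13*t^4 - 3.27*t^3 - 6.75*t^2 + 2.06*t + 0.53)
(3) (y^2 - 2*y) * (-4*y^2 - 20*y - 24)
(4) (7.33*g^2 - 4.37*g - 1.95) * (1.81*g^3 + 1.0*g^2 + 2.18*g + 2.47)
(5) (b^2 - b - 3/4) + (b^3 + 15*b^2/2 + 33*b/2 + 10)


(1) = -5.865*z^4 + 16.1275*z^3 + 5.2879*z^2 - 29.9193*z + 14.7288
(2) = 7.13*t^4 - 3.27*t^3 - 9.65*t^2 + 2.38*t + 0.62
(3) = -4*y^4 - 12*y^3 + 16*y^2 + 48*y
(4) = 13.2673*g^5 - 0.5797*g^4 + 8.0799*g^3 + 6.6285*g^2 - 15.0449*g - 4.8165
(5) = b^3 + 17*b^2/2 + 31*b/2 + 37/4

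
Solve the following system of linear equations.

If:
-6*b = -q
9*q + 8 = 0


Then:
b = -4/27
q = -8/9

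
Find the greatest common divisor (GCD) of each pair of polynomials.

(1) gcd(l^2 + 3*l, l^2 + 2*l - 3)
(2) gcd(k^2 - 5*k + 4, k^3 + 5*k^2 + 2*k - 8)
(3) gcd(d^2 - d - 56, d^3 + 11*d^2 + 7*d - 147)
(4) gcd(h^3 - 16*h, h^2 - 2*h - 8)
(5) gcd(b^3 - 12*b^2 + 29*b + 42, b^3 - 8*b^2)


(1) = l + 3
(2) = k - 1
(3) = d + 7
(4) = gcd(h*(h - 4)*(h + 4), (h - 4)*(h + 2)) = h - 4
(5) = 1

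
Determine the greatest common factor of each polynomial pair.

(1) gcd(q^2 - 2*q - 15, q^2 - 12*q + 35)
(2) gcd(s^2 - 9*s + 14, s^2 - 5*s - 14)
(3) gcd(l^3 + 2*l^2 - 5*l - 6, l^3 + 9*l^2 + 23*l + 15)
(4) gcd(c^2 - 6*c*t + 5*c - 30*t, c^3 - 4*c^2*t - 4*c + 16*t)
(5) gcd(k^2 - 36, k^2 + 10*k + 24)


(1) = q - 5
(2) = s - 7
(3) = l^2 + 4*l + 3
(4) = 1
(5) = k + 6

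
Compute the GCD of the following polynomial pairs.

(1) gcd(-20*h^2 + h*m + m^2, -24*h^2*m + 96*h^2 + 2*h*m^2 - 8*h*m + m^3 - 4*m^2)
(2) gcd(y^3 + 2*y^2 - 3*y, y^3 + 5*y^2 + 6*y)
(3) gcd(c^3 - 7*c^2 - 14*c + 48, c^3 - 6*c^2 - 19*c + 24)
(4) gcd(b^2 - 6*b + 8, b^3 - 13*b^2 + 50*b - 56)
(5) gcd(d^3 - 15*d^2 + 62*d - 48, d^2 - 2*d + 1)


(1) = 4*h - m
(2) = y^2 + 3*y
(3) = gcd((c - 8)*(c - 2)*(c + 3), (c - 8)*(c - 1)*(c + 3)) = c^2 - 5*c - 24
(4) = b^2 - 6*b + 8
(5) = d - 1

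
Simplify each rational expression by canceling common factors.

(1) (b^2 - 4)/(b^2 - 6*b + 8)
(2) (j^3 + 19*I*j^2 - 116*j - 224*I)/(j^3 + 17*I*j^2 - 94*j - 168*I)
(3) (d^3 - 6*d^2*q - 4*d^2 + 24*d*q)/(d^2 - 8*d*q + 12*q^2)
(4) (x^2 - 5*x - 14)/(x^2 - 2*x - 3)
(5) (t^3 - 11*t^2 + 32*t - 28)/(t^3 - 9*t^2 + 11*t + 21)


(1) = (b + 2)/(b - 4)
(2) = (j + 8*I)/(j + 6*I)
(3) = (-d^2 + 4*d)/(-d + 2*q)
(4) = (x^2 - 5*x - 14)/(x^2 - 2*x - 3)
(5) = (t^2 - 4*t + 4)/(t^2 - 2*t - 3)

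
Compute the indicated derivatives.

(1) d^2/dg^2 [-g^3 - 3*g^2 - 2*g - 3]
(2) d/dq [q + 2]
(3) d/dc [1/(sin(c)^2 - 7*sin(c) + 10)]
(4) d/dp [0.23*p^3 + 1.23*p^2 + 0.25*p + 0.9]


(1) = -6*g - 6
(2) = 1
(3) = (7 - 2*sin(c))*cos(c)/(sin(c)^2 - 7*sin(c) + 10)^2
(4) = 0.69*p^2 + 2.46*p + 0.25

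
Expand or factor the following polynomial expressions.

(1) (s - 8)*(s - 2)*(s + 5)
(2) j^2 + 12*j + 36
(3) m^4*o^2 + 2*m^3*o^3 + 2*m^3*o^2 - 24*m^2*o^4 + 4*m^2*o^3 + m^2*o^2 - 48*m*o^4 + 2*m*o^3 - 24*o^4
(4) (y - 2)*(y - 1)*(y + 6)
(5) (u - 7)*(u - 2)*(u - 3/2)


(1) = s^3 - 5*s^2 - 34*s + 80
(2) = (j + 6)^2
(3) = (m - 4*o)*(m + 6*o)*(m*o + o)^2
(4) = y^3 + 3*y^2 - 16*y + 12
(5) = u^3 - 21*u^2/2 + 55*u/2 - 21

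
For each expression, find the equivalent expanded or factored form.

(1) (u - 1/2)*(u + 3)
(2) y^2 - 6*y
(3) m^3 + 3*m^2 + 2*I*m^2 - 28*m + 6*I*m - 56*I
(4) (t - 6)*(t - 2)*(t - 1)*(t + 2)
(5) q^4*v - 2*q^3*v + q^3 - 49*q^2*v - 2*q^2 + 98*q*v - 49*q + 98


(1) = u^2 + 5*u/2 - 3/2
(2) = y*(y - 6)
(3) = (m - 4)*(m + 7)*(m + 2*I)
(4) = t^4 - 7*t^3 + 2*t^2 + 28*t - 24
(5) = (q - 7)*(q - 2)*(q + 7)*(q*v + 1)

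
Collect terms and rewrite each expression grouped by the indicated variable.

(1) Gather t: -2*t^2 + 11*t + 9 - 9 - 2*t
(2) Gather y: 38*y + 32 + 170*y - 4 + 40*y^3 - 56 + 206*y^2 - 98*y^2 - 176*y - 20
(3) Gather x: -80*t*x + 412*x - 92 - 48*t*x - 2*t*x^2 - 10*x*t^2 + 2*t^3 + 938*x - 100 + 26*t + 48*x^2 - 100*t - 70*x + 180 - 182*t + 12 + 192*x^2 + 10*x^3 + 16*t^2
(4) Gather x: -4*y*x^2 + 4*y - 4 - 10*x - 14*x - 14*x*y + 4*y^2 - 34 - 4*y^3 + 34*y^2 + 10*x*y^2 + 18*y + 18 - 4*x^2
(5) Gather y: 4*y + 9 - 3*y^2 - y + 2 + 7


(1) = -2*t^2 + 9*t
(2) = 40*y^3 + 108*y^2 + 32*y - 48
(3) = 2*t^3 + 16*t^2 - 256*t + 10*x^3 + x^2*(240 - 2*t) + x*(-10*t^2 - 128*t + 1280)
(4) = x^2*(-4*y - 4) + x*(10*y^2 - 14*y - 24) - 4*y^3 + 38*y^2 + 22*y - 20
(5) = -3*y^2 + 3*y + 18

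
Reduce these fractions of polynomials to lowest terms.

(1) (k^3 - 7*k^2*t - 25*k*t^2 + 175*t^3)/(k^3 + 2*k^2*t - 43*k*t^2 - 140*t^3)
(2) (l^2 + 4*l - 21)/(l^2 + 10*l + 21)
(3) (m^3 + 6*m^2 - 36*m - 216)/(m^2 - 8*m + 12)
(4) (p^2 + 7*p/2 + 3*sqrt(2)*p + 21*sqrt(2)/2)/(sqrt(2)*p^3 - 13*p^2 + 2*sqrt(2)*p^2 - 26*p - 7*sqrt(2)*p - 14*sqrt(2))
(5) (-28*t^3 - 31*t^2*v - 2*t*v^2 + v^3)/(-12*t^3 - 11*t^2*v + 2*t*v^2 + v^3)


(1) = (k - 5*t)/(k + 4*t)
(2) = (l - 3)/(l + 3)
(3) = (m^2 + 12*m + 36)/(m - 2)
(4) = (2*p^2 + p*(7 + 6*sqrt(2)) + 21*sqrt(2))/(2*sqrt(2)*p^3 + p^2*(-26 + 4*sqrt(2)) + p*(-52 - 14*sqrt(2)) - 28*sqrt(2))
(5) = (7*t - v)/(3*t - v)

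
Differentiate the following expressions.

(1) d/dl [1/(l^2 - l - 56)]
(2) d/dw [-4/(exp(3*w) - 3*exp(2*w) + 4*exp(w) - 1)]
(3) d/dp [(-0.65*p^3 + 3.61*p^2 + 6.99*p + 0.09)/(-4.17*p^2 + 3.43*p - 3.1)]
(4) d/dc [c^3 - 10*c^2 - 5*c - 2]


(1) = (1 - 2*l)/(-l^2 + l + 56)^2
(2) = (12*exp(2*w) - 24*exp(w) + 16)*exp(w)/(exp(3*w) - 3*exp(2*w) + 4*exp(w) - 1)^2
(3) = (2.7105*p^4 - 4.459*p^3 + 47.5756*p^2 - 21.6314*p - 21.9777)/(17.3889*p^4 - 28.6062*p^3 + 37.6189*p^2 - 21.266*p + 9.61)
(4) = 3*c^2 - 20*c - 5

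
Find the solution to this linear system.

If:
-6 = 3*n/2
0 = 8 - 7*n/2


Then:
No Solution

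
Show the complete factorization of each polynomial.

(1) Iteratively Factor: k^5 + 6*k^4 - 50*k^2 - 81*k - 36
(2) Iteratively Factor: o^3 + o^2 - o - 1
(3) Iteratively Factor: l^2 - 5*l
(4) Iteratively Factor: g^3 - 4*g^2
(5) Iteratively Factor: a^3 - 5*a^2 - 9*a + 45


(1) = (k + 3)*(k^4 + 3*k^3 - 9*k^2 - 23*k - 12) = (k + 1)*(k + 3)*(k^3 + 2*k^2 - 11*k - 12) = (k + 1)*(k + 3)*(k + 4)*(k^2 - 2*k - 3) = (k - 3)*(k + 1)*(k + 3)*(k + 4)*(k + 1)
(2) = (o + 1)*(o^2 - 1) = (o + 1)^2*(o - 1)
(3) = (l)*(l - 5)
(4) = (g)*(g^2 - 4*g) = g*(g - 4)*(g)
(5) = (a - 5)*(a^2 - 9) = (a - 5)*(a - 3)*(a + 3)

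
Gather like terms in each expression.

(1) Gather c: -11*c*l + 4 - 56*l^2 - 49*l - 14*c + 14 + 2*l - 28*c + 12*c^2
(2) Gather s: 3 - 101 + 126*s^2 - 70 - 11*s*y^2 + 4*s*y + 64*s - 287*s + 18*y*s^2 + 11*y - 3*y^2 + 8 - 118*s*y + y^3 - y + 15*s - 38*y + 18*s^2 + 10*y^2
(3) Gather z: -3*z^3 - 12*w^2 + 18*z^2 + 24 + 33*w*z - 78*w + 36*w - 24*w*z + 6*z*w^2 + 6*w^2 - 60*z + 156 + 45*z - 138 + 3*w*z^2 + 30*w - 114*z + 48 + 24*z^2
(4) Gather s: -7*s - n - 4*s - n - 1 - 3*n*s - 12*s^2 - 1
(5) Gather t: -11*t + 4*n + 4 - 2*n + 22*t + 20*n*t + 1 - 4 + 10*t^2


(1) = 12*c^2 + c*(-11*l - 42) - 56*l^2 - 47*l + 18
(2) = s^2*(18*y + 144) + s*(-11*y^2 - 114*y - 208) + y^3 + 7*y^2 - 28*y - 160
(3) = -6*w^2 - 12*w - 3*z^3 + z^2*(3*w + 42) + z*(6*w^2 + 9*w - 129) + 90
(4) = -2*n - 12*s^2 + s*(-3*n - 11) - 2
(5) = 2*n + 10*t^2 + t*(20*n + 11) + 1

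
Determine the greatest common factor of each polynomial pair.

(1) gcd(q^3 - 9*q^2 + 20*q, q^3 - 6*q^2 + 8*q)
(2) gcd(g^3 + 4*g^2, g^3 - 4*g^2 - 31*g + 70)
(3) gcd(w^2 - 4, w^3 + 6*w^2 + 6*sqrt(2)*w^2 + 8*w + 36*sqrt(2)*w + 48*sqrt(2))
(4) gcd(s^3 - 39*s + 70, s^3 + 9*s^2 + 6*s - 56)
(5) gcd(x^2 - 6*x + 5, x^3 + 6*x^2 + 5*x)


(1) = q^2 - 4*q
(2) = 1
(3) = w + 2
(4) = gcd((s - 5)*(s - 2)*(s + 7), (s - 2)*(s + 4)*(s + 7)) = s^2 + 5*s - 14
(5) = 1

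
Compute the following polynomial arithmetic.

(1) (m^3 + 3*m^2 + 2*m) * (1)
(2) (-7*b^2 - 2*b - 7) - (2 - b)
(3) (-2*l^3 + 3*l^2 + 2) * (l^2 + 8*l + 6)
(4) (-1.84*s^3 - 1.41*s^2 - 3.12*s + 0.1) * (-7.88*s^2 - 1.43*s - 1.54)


(1) = m^3 + 3*m^2 + 2*m
(2) = -7*b^2 - b - 9
(3) = -2*l^5 - 13*l^4 + 12*l^3 + 20*l^2 + 16*l + 12
(4) = 14.4992*s^5 + 13.742*s^4 + 29.4355*s^3 + 5.845*s^2 + 4.6618*s - 0.154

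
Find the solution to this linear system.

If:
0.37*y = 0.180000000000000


Then:
y = 0.49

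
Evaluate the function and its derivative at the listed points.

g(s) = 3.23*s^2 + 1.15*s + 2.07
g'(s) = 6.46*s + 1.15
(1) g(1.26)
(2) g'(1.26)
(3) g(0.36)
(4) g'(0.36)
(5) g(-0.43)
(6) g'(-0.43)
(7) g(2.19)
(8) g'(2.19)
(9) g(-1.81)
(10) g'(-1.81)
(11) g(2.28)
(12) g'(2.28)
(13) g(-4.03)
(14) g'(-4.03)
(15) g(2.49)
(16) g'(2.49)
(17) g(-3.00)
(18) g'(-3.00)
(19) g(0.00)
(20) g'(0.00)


(1) = 8.65
(2) = 9.29
(3) = 2.90
(4) = 3.48
(5) = 2.17
(6) = -1.63
(7) = 20.08
(8) = 15.30
(9) = 10.57
(10) = -10.54
(11) = 21.48
(12) = 15.88
(13) = 49.89
(14) = -24.88
(15) = 24.96
(16) = 17.24
(17) = 27.69
(18) = -18.23
(19) = 2.07
(20) = 1.15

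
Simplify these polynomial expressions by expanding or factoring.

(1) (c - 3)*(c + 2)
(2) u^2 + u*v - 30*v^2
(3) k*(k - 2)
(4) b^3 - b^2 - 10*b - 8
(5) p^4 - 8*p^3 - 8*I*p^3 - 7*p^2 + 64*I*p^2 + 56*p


(1) = c^2 - c - 6
(2) = (u - 5*v)*(u + 6*v)
(3) = k^2 - 2*k
(4) = (b - 4)*(b + 1)*(b + 2)
(5) = p*(p - 8)*(p - 7*I)*(p - I)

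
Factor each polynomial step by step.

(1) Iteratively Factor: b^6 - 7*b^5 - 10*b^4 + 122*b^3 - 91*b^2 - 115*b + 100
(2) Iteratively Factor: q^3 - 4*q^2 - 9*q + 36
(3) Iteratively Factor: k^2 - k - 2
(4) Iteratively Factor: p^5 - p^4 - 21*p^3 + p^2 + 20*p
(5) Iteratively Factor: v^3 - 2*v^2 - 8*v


(1) = (b + 1)*(b^5 - 8*b^4 - 2*b^3 + 124*b^2 - 215*b + 100) = (b - 1)*(b + 1)*(b^4 - 7*b^3 - 9*b^2 + 115*b - 100) = (b - 5)*(b - 1)*(b + 1)*(b^3 - 2*b^2 - 19*b + 20) = (b - 5)*(b - 1)^2*(b + 1)*(b^2 - b - 20) = (b - 5)^2*(b - 1)^2*(b + 1)*(b + 4)
(2) = (q + 3)*(q^2 - 7*q + 12) = (q - 3)*(q + 3)*(q - 4)
(3) = (k + 1)*(k - 2)
(4) = (p + 1)*(p^4 - 2*p^3 - 19*p^2 + 20*p) = (p + 1)*(p + 4)*(p^3 - 6*p^2 + 5*p) = (p - 5)*(p + 1)*(p + 4)*(p^2 - p) = (p - 5)*(p - 1)*(p + 1)*(p + 4)*(p)
(5) = (v)*(v^2 - 2*v - 8) = v*(v - 4)*(v + 2)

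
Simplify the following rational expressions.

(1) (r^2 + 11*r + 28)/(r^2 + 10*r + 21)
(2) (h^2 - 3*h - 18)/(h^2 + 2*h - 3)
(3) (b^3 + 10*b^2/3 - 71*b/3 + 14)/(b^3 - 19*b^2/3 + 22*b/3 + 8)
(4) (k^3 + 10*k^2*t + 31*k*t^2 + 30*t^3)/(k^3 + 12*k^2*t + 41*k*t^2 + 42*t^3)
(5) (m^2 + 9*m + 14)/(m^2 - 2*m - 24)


(1) = (r + 4)/(r + 3)
(2) = (h - 6)/(h - 1)
(3) = (3*b^2 + 19*b - 14)/(3*b^2 - 10*b - 8)
(4) = (k + 5*t)/(k + 7*t)
(5) = (m^2 + 9*m + 14)/(m^2 - 2*m - 24)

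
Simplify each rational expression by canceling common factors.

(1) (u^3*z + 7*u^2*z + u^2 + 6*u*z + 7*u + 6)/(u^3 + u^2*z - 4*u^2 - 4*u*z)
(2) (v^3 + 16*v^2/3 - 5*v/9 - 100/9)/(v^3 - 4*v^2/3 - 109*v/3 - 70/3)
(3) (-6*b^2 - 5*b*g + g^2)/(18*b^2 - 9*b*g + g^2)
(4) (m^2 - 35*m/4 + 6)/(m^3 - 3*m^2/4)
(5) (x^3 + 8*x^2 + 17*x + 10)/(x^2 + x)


(1) = (u^3*z + 7*u^2*z + u^2 + 6*u*z + 7*u + 6)/(u^3 + u^2*z - 4*u^2 - 4*u*z)
(2) = (9*v^2 + 3*v - 20)/(9*v^2 - 57*v - 42)
(3) = (-b - g)/(3*b - g)
(4) = (m - 8)/m^2
(5) = (x^2 + 7*x + 10)/x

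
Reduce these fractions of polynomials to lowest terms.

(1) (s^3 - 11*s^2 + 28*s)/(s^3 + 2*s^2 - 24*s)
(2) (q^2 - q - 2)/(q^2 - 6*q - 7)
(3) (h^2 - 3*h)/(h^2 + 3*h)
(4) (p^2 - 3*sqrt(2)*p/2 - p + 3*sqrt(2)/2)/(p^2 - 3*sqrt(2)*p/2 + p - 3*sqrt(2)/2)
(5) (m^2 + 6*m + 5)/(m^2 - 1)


(1) = (s - 7)/(s + 6)
(2) = (q - 2)/(q - 7)
(3) = (h - 3)/(h + 3)
(4) = (4*p - 4)/(4*p + 4)
(5) = (m + 5)/(m - 1)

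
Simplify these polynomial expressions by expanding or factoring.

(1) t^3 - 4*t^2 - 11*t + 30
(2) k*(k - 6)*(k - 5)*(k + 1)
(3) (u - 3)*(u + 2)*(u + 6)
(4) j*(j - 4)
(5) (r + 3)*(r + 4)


(1) = (t - 5)*(t - 2)*(t + 3)
(2) = k^4 - 10*k^3 + 19*k^2 + 30*k
(3) = u^3 + 5*u^2 - 12*u - 36
(4) = j^2 - 4*j
(5) = r^2 + 7*r + 12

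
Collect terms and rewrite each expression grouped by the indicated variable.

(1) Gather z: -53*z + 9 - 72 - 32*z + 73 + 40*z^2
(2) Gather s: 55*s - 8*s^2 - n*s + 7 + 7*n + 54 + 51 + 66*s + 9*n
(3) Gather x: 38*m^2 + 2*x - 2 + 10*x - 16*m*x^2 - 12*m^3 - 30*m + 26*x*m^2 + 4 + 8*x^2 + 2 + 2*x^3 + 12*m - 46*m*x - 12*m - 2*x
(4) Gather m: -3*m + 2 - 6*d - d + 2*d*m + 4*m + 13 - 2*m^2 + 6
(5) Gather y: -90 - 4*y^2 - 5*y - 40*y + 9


(1) = 40*z^2 - 85*z + 10
(2) = 16*n - 8*s^2 + s*(121 - n) + 112
(3) = -12*m^3 + 38*m^2 - 30*m + 2*x^3 + x^2*(8 - 16*m) + x*(26*m^2 - 46*m + 10) + 4
(4) = -7*d - 2*m^2 + m*(2*d + 1) + 21
(5) = -4*y^2 - 45*y - 81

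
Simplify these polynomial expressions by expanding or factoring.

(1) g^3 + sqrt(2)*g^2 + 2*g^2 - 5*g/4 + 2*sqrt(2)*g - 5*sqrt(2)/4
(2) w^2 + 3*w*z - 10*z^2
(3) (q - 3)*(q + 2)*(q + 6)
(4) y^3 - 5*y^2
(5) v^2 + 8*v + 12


(1) = (g - 1/2)*(g + 5/2)*(g + sqrt(2))
(2) = (w - 2*z)*(w + 5*z)
(3) = q^3 + 5*q^2 - 12*q - 36
(4) = y^2*(y - 5)
(5) = (v + 2)*(v + 6)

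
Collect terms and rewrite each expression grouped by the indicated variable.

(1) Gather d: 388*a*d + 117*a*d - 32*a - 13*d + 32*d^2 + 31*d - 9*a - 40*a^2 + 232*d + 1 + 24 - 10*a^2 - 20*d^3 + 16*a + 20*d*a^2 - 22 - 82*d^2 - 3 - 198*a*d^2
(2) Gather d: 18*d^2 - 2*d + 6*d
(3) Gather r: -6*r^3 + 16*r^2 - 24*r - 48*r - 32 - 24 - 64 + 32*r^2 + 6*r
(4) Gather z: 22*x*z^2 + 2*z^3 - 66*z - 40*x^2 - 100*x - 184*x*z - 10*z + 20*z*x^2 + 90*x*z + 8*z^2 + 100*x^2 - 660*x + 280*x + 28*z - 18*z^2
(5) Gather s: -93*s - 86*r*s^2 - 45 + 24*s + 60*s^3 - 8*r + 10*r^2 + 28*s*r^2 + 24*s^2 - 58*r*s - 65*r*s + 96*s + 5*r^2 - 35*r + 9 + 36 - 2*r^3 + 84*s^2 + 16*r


(1) = -50*a^2 - 25*a - 20*d^3 + d^2*(-198*a - 50) + d*(20*a^2 + 505*a + 250)
(2) = 18*d^2 + 4*d
(3) = -6*r^3 + 48*r^2 - 66*r - 120
(4) = 60*x^2 - 480*x + 2*z^3 + z^2*(22*x - 10) + z*(20*x^2 - 94*x - 48)
(5) = -2*r^3 + 15*r^2 - 27*r + 60*s^3 + s^2*(108 - 86*r) + s*(28*r^2 - 123*r + 27)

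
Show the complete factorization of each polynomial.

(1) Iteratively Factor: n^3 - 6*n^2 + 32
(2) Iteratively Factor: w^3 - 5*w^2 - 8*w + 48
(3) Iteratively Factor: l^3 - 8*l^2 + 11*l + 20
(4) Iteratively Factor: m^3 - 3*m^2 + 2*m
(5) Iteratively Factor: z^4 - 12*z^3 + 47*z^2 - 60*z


(1) = (n - 4)*(n^2 - 2*n - 8) = (n - 4)^2*(n + 2)
(2) = (w - 4)*(w^2 - w - 12) = (w - 4)^2*(w + 3)
(3) = (l - 4)*(l^2 - 4*l - 5) = (l - 5)*(l - 4)*(l + 1)
(4) = (m - 2)*(m^2 - m) = m*(m - 2)*(m - 1)
(5) = (z)*(z^3 - 12*z^2 + 47*z - 60) = z*(z - 4)*(z^2 - 8*z + 15) = z*(z - 5)*(z - 4)*(z - 3)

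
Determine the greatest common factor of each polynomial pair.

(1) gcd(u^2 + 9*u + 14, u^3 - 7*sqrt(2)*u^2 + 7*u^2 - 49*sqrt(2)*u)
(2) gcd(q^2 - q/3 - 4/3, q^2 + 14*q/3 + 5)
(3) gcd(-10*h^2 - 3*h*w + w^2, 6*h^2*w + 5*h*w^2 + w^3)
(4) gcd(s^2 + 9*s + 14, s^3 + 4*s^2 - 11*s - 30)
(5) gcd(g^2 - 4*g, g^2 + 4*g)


(1) = u + 7
(2) = gcd((q - 4/3)*(q + 1), (q + 5/3)*(q + 3)) = 1
(3) = 2*h + w
(4) = s + 2
(5) = g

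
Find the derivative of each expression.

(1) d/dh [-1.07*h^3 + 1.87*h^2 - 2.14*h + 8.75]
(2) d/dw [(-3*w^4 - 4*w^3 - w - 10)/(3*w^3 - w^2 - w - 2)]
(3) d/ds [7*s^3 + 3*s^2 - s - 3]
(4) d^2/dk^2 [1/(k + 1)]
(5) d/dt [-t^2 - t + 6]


(1) = -3.21*h^2 + 3.74*h - 2.14
(2) = (-(-9*w^2 + 2*w + 1)*(3*w^4 + 4*w^3 + w + 10) + (12*w^3 + 12*w^2 + 1)*(-3*w^3 + w^2 + w + 2))/(-3*w^3 + w^2 + w + 2)^2
(3) = 21*s^2 + 6*s - 1
(4) = 2/(k + 1)^3
(5) = -2*t - 1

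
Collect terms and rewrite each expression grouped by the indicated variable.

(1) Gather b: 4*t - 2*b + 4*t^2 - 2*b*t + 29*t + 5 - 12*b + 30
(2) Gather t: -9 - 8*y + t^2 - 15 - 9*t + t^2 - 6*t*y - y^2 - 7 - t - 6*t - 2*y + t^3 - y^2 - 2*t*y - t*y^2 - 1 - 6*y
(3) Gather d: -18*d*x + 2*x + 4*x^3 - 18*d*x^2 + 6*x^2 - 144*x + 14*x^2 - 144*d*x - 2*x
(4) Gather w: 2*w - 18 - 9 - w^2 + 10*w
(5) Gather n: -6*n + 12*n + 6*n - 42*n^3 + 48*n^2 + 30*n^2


(1) = b*(-2*t - 14) + 4*t^2 + 33*t + 35
(2) = t^3 + 2*t^2 + t*(-y^2 - 8*y - 16) - 2*y^2 - 16*y - 32
(3) = d*(-18*x^2 - 162*x) + 4*x^3 + 20*x^2 - 144*x
(4) = -w^2 + 12*w - 27
(5) = -42*n^3 + 78*n^2 + 12*n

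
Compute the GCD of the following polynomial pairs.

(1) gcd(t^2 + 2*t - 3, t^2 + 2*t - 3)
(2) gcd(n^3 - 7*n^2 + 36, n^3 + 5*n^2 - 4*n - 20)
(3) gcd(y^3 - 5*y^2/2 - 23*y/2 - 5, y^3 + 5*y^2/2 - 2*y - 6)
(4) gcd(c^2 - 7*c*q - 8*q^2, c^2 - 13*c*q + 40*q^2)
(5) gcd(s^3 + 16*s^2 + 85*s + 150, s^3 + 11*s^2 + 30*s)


(1) = gcd((t - 1)*(t + 3), (t - 1)*(t + 3)) = t^2 + 2*t - 3
(2) = gcd((n - 6)*(n - 3)*(n + 2), (n - 2)*(n + 2)*(n + 5)) = n + 2
(3) = gcd((y - 5)*(y + 1/2)*(y + 2), (y - 3/2)*(y + 2)^2) = y + 2
(4) = -c + 8*q
(5) = gcd((s + 5)^2*(s + 6), s*(s + 5)*(s + 6)) = s^2 + 11*s + 30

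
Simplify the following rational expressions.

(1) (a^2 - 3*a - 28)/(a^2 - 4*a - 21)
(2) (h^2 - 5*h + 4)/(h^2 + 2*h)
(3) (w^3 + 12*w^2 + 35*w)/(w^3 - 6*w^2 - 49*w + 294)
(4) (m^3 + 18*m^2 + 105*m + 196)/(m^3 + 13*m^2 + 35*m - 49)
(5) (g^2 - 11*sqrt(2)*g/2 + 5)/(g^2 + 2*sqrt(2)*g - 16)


(1) = (a + 4)/(a + 3)
(2) = (h^2 - 5*h + 4)/(h^2 + 2*h)
(3) = (w^2 + 5*w)/(w^2 - 13*w + 42)
(4) = (m + 4)/(m - 1)
(5) = (2*g^2 - 11*sqrt(2)*g + 10)/(2*g^2 + 4*sqrt(2)*g - 32)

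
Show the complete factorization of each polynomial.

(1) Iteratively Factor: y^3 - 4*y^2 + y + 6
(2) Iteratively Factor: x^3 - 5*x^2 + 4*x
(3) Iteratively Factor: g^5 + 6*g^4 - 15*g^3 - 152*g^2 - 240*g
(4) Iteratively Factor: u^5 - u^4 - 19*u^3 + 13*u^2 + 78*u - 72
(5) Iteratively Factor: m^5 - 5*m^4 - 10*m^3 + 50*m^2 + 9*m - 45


(1) = (y + 1)*(y^2 - 5*y + 6) = (y - 2)*(y + 1)*(y - 3)
(2) = (x - 1)*(x^2 - 4*x) = x*(x - 1)*(x - 4)
(3) = (g + 4)*(g^4 + 2*g^3 - 23*g^2 - 60*g) = (g + 4)^2*(g^3 - 2*g^2 - 15*g) = (g - 5)*(g + 4)^2*(g^2 + 3*g) = g*(g - 5)*(g + 4)^2*(g + 3)
(4) = (u + 3)*(u^4 - 4*u^3 - 7*u^2 + 34*u - 24) = (u + 3)^2*(u^3 - 7*u^2 + 14*u - 8) = (u - 1)*(u + 3)^2*(u^2 - 6*u + 8) = (u - 2)*(u - 1)*(u + 3)^2*(u - 4)
(5) = (m - 5)*(m^4 - 10*m^2 + 9) = (m - 5)*(m - 1)*(m^3 + m^2 - 9*m - 9) = (m - 5)*(m - 1)*(m + 3)*(m^2 - 2*m - 3) = (m - 5)*(m - 1)*(m + 1)*(m + 3)*(m - 3)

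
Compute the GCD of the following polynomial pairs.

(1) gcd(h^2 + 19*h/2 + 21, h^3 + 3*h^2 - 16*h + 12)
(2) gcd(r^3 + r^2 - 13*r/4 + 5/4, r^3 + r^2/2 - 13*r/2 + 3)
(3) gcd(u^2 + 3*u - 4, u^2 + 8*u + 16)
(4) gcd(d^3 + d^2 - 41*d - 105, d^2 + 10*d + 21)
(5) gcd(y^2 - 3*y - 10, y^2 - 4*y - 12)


(1) = h + 6
(2) = r - 1/2
(3) = u + 4
(4) = gcd((d - 7)*(d + 3)*(d + 5), (d + 3)*(d + 7)) = d + 3
(5) = y + 2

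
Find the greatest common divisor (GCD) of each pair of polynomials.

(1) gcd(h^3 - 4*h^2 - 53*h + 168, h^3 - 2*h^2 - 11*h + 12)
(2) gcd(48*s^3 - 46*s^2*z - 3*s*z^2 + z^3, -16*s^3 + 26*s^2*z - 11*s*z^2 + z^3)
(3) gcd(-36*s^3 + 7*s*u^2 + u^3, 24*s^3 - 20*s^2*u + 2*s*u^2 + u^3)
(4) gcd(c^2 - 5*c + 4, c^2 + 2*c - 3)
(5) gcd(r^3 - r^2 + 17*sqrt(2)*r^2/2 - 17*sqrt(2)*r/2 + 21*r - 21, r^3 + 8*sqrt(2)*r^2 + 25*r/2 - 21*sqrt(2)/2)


(1) = 1
(2) = gcd((-8*s + z)*(-s + z)*(6*s + z), (-8*s + z)*(-2*s + z)*(-s + z)) = 8*s^2 - 9*s*z + z^2
(3) = 12*s^2 - 4*s*u - u^2
(4) = c - 1
(5) = gcd((r - 1)*(r + 3*sqrt(2)/2)*(r + 7*sqrt(2)), (r - sqrt(2)/2)*(r + 3*sqrt(2)/2)*(r + 7*sqrt(2))) = r^2 + 17*sqrt(2)*r/2 + 21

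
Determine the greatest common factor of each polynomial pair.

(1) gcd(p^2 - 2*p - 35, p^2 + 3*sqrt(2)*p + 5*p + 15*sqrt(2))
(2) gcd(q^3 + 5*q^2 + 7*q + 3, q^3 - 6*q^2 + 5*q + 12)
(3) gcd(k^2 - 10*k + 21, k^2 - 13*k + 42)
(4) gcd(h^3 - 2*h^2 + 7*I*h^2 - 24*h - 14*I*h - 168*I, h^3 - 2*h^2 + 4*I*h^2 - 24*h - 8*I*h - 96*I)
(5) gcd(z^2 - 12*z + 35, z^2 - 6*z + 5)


(1) = p + 5
(2) = q + 1
(3) = k - 7
(4) = h^2 - 2*h - 24
(5) = z - 5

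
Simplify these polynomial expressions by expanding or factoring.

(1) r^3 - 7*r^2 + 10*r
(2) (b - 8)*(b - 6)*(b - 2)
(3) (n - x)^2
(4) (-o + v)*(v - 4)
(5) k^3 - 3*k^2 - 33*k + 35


(1) = r*(r - 5)*(r - 2)
(2) = b^3 - 16*b^2 + 76*b - 96
(3) = n^2 - 2*n*x + x^2
(4) = -o*v + 4*o + v^2 - 4*v
(5) = (k - 7)*(k - 1)*(k + 5)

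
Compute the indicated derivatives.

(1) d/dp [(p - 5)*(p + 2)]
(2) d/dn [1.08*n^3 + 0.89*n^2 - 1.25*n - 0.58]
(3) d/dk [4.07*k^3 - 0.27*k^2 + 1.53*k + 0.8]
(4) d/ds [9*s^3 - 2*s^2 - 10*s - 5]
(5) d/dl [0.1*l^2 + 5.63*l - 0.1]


(1) = 2*p - 3
(2) = 3.24*n^2 + 1.78*n - 1.25
(3) = 12.21*k^2 - 0.54*k + 1.53
(4) = 27*s^2 - 4*s - 10
(5) = 0.2*l + 5.63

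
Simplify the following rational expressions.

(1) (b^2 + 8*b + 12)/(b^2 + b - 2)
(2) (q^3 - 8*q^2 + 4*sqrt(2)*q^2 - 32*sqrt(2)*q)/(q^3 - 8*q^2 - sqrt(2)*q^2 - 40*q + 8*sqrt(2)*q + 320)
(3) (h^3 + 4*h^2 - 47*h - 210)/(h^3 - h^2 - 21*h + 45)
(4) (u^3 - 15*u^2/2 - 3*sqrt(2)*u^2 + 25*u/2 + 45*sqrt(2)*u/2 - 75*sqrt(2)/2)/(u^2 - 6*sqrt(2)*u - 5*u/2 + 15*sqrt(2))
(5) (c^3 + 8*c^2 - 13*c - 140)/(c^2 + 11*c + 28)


(1) = (b + 6)/(b - 1)
(2) = q/(q - 5*sqrt(2))
(3) = (h^2 - h - 42)/(h^2 - 6*h + 9)
(4) = (4*u^2 + u*(-20 - 12*sqrt(2)) + 60*sqrt(2))/(4*u - 24*sqrt(2))
(5) = (c^2 + c - 20)/(c + 4)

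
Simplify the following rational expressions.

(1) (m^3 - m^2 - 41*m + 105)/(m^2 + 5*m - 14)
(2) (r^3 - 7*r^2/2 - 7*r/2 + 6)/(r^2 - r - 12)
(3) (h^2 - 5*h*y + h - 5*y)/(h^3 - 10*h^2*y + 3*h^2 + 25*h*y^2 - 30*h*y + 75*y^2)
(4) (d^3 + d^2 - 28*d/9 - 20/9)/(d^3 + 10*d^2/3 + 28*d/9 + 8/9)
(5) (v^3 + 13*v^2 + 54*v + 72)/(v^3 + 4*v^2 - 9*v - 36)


(1) = (m^2 - 8*m + 15)/(m - 2)
(2) = (2*r^2 + r - 3)/(2*r + 6)
(3) = (-h - 1)/(-h^2 + 5*h*y - 3*h + 15*y)
(4) = (3*d - 5)/(3*d + 2)
(5) = (v + 6)/(v - 3)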